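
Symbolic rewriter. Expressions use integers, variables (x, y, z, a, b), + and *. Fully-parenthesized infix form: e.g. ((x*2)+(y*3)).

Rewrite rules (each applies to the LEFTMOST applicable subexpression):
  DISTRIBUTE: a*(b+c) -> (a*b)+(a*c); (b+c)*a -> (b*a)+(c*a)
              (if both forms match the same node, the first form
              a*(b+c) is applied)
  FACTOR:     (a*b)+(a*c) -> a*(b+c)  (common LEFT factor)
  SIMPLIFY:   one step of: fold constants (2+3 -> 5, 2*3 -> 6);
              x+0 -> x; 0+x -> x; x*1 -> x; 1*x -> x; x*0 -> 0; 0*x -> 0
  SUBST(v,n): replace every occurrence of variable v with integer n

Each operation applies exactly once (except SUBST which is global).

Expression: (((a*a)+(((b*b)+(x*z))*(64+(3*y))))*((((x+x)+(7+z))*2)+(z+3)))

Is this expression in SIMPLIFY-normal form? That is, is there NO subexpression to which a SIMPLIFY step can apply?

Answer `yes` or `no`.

Answer: yes

Derivation:
Expression: (((a*a)+(((b*b)+(x*z))*(64+(3*y))))*((((x+x)+(7+z))*2)+(z+3)))
Scanning for simplifiable subexpressions (pre-order)...
  at root: (((a*a)+(((b*b)+(x*z))*(64+(3*y))))*((((x+x)+(7+z))*2)+(z+3))) (not simplifiable)
  at L: ((a*a)+(((b*b)+(x*z))*(64+(3*y)))) (not simplifiable)
  at LL: (a*a) (not simplifiable)
  at LR: (((b*b)+(x*z))*(64+(3*y))) (not simplifiable)
  at LRL: ((b*b)+(x*z)) (not simplifiable)
  at LRLL: (b*b) (not simplifiable)
  at LRLR: (x*z) (not simplifiable)
  at LRR: (64+(3*y)) (not simplifiable)
  at LRRR: (3*y) (not simplifiable)
  at R: ((((x+x)+(7+z))*2)+(z+3)) (not simplifiable)
  at RL: (((x+x)+(7+z))*2) (not simplifiable)
  at RLL: ((x+x)+(7+z)) (not simplifiable)
  at RLLL: (x+x) (not simplifiable)
  at RLLR: (7+z) (not simplifiable)
  at RR: (z+3) (not simplifiable)
Result: no simplifiable subexpression found -> normal form.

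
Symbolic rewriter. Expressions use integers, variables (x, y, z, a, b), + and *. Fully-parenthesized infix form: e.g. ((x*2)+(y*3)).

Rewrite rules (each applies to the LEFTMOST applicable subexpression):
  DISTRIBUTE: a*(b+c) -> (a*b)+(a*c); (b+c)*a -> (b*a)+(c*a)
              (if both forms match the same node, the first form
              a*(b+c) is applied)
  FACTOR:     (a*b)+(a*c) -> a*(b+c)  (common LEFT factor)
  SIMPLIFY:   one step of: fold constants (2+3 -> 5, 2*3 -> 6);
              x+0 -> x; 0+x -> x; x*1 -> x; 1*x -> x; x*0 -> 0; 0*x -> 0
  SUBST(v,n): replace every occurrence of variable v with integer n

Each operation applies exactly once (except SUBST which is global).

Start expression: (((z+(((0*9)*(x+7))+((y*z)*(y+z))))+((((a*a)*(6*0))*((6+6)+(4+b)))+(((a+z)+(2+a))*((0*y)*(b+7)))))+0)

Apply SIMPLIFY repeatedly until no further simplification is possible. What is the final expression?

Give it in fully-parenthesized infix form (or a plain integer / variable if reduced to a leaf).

Start: (((z+(((0*9)*(x+7))+((y*z)*(y+z))))+((((a*a)*(6*0))*((6+6)+(4+b)))+(((a+z)+(2+a))*((0*y)*(b+7)))))+0)
Step 1: at root: (((z+(((0*9)*(x+7))+((y*z)*(y+z))))+((((a*a)*(6*0))*((6+6)+(4+b)))+(((a+z)+(2+a))*((0*y)*(b+7)))))+0) -> ((z+(((0*9)*(x+7))+((y*z)*(y+z))))+((((a*a)*(6*0))*((6+6)+(4+b)))+(((a+z)+(2+a))*((0*y)*(b+7))))); overall: (((z+(((0*9)*(x+7))+((y*z)*(y+z))))+((((a*a)*(6*0))*((6+6)+(4+b)))+(((a+z)+(2+a))*((0*y)*(b+7)))))+0) -> ((z+(((0*9)*(x+7))+((y*z)*(y+z))))+((((a*a)*(6*0))*((6+6)+(4+b)))+(((a+z)+(2+a))*((0*y)*(b+7)))))
Step 2: at LRLL: (0*9) -> 0; overall: ((z+(((0*9)*(x+7))+((y*z)*(y+z))))+((((a*a)*(6*0))*((6+6)+(4+b)))+(((a+z)+(2+a))*((0*y)*(b+7))))) -> ((z+((0*(x+7))+((y*z)*(y+z))))+((((a*a)*(6*0))*((6+6)+(4+b)))+(((a+z)+(2+a))*((0*y)*(b+7)))))
Step 3: at LRL: (0*(x+7)) -> 0; overall: ((z+((0*(x+7))+((y*z)*(y+z))))+((((a*a)*(6*0))*((6+6)+(4+b)))+(((a+z)+(2+a))*((0*y)*(b+7))))) -> ((z+(0+((y*z)*(y+z))))+((((a*a)*(6*0))*((6+6)+(4+b)))+(((a+z)+(2+a))*((0*y)*(b+7)))))
Step 4: at LR: (0+((y*z)*(y+z))) -> ((y*z)*(y+z)); overall: ((z+(0+((y*z)*(y+z))))+((((a*a)*(6*0))*((6+6)+(4+b)))+(((a+z)+(2+a))*((0*y)*(b+7))))) -> ((z+((y*z)*(y+z)))+((((a*a)*(6*0))*((6+6)+(4+b)))+(((a+z)+(2+a))*((0*y)*(b+7)))))
Step 5: at RLLR: (6*0) -> 0; overall: ((z+((y*z)*(y+z)))+((((a*a)*(6*0))*((6+6)+(4+b)))+(((a+z)+(2+a))*((0*y)*(b+7))))) -> ((z+((y*z)*(y+z)))+((((a*a)*0)*((6+6)+(4+b)))+(((a+z)+(2+a))*((0*y)*(b+7)))))
Step 6: at RLL: ((a*a)*0) -> 0; overall: ((z+((y*z)*(y+z)))+((((a*a)*0)*((6+6)+(4+b)))+(((a+z)+(2+a))*((0*y)*(b+7))))) -> ((z+((y*z)*(y+z)))+((0*((6+6)+(4+b)))+(((a+z)+(2+a))*((0*y)*(b+7)))))
Step 7: at RL: (0*((6+6)+(4+b))) -> 0; overall: ((z+((y*z)*(y+z)))+((0*((6+6)+(4+b)))+(((a+z)+(2+a))*((0*y)*(b+7))))) -> ((z+((y*z)*(y+z)))+(0+(((a+z)+(2+a))*((0*y)*(b+7)))))
Step 8: at R: (0+(((a+z)+(2+a))*((0*y)*(b+7)))) -> (((a+z)+(2+a))*((0*y)*(b+7))); overall: ((z+((y*z)*(y+z)))+(0+(((a+z)+(2+a))*((0*y)*(b+7))))) -> ((z+((y*z)*(y+z)))+(((a+z)+(2+a))*((0*y)*(b+7))))
Step 9: at RRL: (0*y) -> 0; overall: ((z+((y*z)*(y+z)))+(((a+z)+(2+a))*((0*y)*(b+7)))) -> ((z+((y*z)*(y+z)))+(((a+z)+(2+a))*(0*(b+7))))
Step 10: at RR: (0*(b+7)) -> 0; overall: ((z+((y*z)*(y+z)))+(((a+z)+(2+a))*(0*(b+7)))) -> ((z+((y*z)*(y+z)))+(((a+z)+(2+a))*0))
Step 11: at R: (((a+z)+(2+a))*0) -> 0; overall: ((z+((y*z)*(y+z)))+(((a+z)+(2+a))*0)) -> ((z+((y*z)*(y+z)))+0)
Step 12: at root: ((z+((y*z)*(y+z)))+0) -> (z+((y*z)*(y+z))); overall: ((z+((y*z)*(y+z)))+0) -> (z+((y*z)*(y+z)))
Fixed point: (z+((y*z)*(y+z)))

Answer: (z+((y*z)*(y+z)))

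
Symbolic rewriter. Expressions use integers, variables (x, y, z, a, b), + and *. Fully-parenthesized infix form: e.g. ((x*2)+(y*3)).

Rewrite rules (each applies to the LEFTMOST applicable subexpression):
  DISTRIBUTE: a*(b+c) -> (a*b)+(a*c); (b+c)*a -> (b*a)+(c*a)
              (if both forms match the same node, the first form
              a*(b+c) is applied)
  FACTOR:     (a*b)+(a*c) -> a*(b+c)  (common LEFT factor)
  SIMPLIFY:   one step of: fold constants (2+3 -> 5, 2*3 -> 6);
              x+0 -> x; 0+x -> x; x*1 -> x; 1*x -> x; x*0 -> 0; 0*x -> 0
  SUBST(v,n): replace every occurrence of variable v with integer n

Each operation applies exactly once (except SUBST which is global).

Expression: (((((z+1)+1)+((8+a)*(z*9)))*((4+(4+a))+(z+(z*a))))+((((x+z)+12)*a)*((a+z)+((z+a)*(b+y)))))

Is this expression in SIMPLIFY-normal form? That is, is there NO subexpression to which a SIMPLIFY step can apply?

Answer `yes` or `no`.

Expression: (((((z+1)+1)+((8+a)*(z*9)))*((4+(4+a))+(z+(z*a))))+((((x+z)+12)*a)*((a+z)+((z+a)*(b+y)))))
Scanning for simplifiable subexpressions (pre-order)...
  at root: (((((z+1)+1)+((8+a)*(z*9)))*((4+(4+a))+(z+(z*a))))+((((x+z)+12)*a)*((a+z)+((z+a)*(b+y))))) (not simplifiable)
  at L: ((((z+1)+1)+((8+a)*(z*9)))*((4+(4+a))+(z+(z*a)))) (not simplifiable)
  at LL: (((z+1)+1)+((8+a)*(z*9))) (not simplifiable)
  at LLL: ((z+1)+1) (not simplifiable)
  at LLLL: (z+1) (not simplifiable)
  at LLR: ((8+a)*(z*9)) (not simplifiable)
  at LLRL: (8+a) (not simplifiable)
  at LLRR: (z*9) (not simplifiable)
  at LR: ((4+(4+a))+(z+(z*a))) (not simplifiable)
  at LRL: (4+(4+a)) (not simplifiable)
  at LRLR: (4+a) (not simplifiable)
  at LRR: (z+(z*a)) (not simplifiable)
  at LRRR: (z*a) (not simplifiable)
  at R: ((((x+z)+12)*a)*((a+z)+((z+a)*(b+y)))) (not simplifiable)
  at RL: (((x+z)+12)*a) (not simplifiable)
  at RLL: ((x+z)+12) (not simplifiable)
  at RLLL: (x+z) (not simplifiable)
  at RR: ((a+z)+((z+a)*(b+y))) (not simplifiable)
  at RRL: (a+z) (not simplifiable)
  at RRR: ((z+a)*(b+y)) (not simplifiable)
  at RRRL: (z+a) (not simplifiable)
  at RRRR: (b+y) (not simplifiable)
Result: no simplifiable subexpression found -> normal form.

Answer: yes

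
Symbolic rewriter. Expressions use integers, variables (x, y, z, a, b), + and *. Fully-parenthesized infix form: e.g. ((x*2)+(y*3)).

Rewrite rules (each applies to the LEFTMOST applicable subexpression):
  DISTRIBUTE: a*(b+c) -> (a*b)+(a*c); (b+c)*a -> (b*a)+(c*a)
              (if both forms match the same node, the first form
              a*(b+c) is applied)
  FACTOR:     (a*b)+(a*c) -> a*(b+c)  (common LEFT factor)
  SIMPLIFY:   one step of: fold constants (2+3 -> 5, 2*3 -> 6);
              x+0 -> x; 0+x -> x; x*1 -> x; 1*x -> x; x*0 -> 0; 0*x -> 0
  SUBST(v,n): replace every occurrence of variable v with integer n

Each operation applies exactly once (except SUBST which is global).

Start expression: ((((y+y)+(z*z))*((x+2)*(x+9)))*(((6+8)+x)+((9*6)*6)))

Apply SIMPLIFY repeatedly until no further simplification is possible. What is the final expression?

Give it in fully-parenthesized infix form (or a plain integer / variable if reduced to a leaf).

Start: ((((y+y)+(z*z))*((x+2)*(x+9)))*(((6+8)+x)+((9*6)*6)))
Step 1: at RLL: (6+8) -> 14; overall: ((((y+y)+(z*z))*((x+2)*(x+9)))*(((6+8)+x)+((9*6)*6))) -> ((((y+y)+(z*z))*((x+2)*(x+9)))*((14+x)+((9*6)*6)))
Step 2: at RRL: (9*6) -> 54; overall: ((((y+y)+(z*z))*((x+2)*(x+9)))*((14+x)+((9*6)*6))) -> ((((y+y)+(z*z))*((x+2)*(x+9)))*((14+x)+(54*6)))
Step 3: at RR: (54*6) -> 324; overall: ((((y+y)+(z*z))*((x+2)*(x+9)))*((14+x)+(54*6))) -> ((((y+y)+(z*z))*((x+2)*(x+9)))*((14+x)+324))
Fixed point: ((((y+y)+(z*z))*((x+2)*(x+9)))*((14+x)+324))

Answer: ((((y+y)+(z*z))*((x+2)*(x+9)))*((14+x)+324))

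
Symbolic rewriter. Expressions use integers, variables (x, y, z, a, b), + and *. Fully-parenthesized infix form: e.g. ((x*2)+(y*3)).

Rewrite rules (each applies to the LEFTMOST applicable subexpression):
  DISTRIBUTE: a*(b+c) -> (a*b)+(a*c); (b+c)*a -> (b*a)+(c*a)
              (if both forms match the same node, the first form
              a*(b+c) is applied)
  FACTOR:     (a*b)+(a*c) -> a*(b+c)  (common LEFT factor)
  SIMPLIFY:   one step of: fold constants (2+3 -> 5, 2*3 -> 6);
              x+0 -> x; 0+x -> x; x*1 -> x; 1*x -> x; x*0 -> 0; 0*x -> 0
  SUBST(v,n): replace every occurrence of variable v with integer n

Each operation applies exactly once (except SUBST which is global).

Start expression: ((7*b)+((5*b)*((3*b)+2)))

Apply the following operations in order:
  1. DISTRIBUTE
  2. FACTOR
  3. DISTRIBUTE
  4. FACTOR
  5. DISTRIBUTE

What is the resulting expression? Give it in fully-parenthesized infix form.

Start: ((7*b)+((5*b)*((3*b)+2)))
Apply DISTRIBUTE at R (target: ((5*b)*((3*b)+2))): ((7*b)+((5*b)*((3*b)+2))) -> ((7*b)+(((5*b)*(3*b))+((5*b)*2)))
Apply FACTOR at R (target: (((5*b)*(3*b))+((5*b)*2))): ((7*b)+(((5*b)*(3*b))+((5*b)*2))) -> ((7*b)+((5*b)*((3*b)+2)))
Apply DISTRIBUTE at R (target: ((5*b)*((3*b)+2))): ((7*b)+((5*b)*((3*b)+2))) -> ((7*b)+(((5*b)*(3*b))+((5*b)*2)))
Apply FACTOR at R (target: (((5*b)*(3*b))+((5*b)*2))): ((7*b)+(((5*b)*(3*b))+((5*b)*2))) -> ((7*b)+((5*b)*((3*b)+2)))
Apply DISTRIBUTE at R (target: ((5*b)*((3*b)+2))): ((7*b)+((5*b)*((3*b)+2))) -> ((7*b)+(((5*b)*(3*b))+((5*b)*2)))

Answer: ((7*b)+(((5*b)*(3*b))+((5*b)*2)))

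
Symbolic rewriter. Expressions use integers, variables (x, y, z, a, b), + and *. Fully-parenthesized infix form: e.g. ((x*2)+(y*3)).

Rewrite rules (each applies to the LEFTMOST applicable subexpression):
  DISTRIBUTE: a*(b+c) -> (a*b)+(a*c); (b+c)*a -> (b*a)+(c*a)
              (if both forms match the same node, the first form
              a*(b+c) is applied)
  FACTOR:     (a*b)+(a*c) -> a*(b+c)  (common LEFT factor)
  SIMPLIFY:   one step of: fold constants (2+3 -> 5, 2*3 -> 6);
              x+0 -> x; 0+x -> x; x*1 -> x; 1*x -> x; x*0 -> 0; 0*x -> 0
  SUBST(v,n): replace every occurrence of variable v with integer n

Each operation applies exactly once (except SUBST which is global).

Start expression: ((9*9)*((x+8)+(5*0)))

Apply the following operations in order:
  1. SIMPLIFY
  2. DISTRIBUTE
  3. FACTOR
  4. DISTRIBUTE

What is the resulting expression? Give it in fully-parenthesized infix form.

Start: ((9*9)*((x+8)+(5*0)))
Apply SIMPLIFY at L (target: (9*9)): ((9*9)*((x+8)+(5*0))) -> (81*((x+8)+(5*0)))
Apply DISTRIBUTE at root (target: (81*((x+8)+(5*0)))): (81*((x+8)+(5*0))) -> ((81*(x+8))+(81*(5*0)))
Apply FACTOR at root (target: ((81*(x+8))+(81*(5*0)))): ((81*(x+8))+(81*(5*0))) -> (81*((x+8)+(5*0)))
Apply DISTRIBUTE at root (target: (81*((x+8)+(5*0)))): (81*((x+8)+(5*0))) -> ((81*(x+8))+(81*(5*0)))

Answer: ((81*(x+8))+(81*(5*0)))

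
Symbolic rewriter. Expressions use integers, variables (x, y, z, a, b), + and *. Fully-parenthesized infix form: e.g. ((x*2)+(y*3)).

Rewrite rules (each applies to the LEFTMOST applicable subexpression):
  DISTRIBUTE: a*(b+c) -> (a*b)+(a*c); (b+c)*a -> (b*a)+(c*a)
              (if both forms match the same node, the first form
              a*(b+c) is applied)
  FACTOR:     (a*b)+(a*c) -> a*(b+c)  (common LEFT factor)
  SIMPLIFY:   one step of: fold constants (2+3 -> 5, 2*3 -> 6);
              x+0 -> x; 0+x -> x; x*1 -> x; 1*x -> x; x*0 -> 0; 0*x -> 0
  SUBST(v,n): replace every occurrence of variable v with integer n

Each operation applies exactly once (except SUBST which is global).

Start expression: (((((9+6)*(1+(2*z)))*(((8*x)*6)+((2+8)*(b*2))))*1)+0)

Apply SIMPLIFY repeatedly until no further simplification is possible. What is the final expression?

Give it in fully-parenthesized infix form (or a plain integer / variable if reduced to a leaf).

Answer: ((15*(1+(2*z)))*(((8*x)*6)+(10*(b*2))))

Derivation:
Start: (((((9+6)*(1+(2*z)))*(((8*x)*6)+((2+8)*(b*2))))*1)+0)
Step 1: at root: (((((9+6)*(1+(2*z)))*(((8*x)*6)+((2+8)*(b*2))))*1)+0) -> ((((9+6)*(1+(2*z)))*(((8*x)*6)+((2+8)*(b*2))))*1); overall: (((((9+6)*(1+(2*z)))*(((8*x)*6)+((2+8)*(b*2))))*1)+0) -> ((((9+6)*(1+(2*z)))*(((8*x)*6)+((2+8)*(b*2))))*1)
Step 2: at root: ((((9+6)*(1+(2*z)))*(((8*x)*6)+((2+8)*(b*2))))*1) -> (((9+6)*(1+(2*z)))*(((8*x)*6)+((2+8)*(b*2)))); overall: ((((9+6)*(1+(2*z)))*(((8*x)*6)+((2+8)*(b*2))))*1) -> (((9+6)*(1+(2*z)))*(((8*x)*6)+((2+8)*(b*2))))
Step 3: at LL: (9+6) -> 15; overall: (((9+6)*(1+(2*z)))*(((8*x)*6)+((2+8)*(b*2)))) -> ((15*(1+(2*z)))*(((8*x)*6)+((2+8)*(b*2))))
Step 4: at RRL: (2+8) -> 10; overall: ((15*(1+(2*z)))*(((8*x)*6)+((2+8)*(b*2)))) -> ((15*(1+(2*z)))*(((8*x)*6)+(10*(b*2))))
Fixed point: ((15*(1+(2*z)))*(((8*x)*6)+(10*(b*2))))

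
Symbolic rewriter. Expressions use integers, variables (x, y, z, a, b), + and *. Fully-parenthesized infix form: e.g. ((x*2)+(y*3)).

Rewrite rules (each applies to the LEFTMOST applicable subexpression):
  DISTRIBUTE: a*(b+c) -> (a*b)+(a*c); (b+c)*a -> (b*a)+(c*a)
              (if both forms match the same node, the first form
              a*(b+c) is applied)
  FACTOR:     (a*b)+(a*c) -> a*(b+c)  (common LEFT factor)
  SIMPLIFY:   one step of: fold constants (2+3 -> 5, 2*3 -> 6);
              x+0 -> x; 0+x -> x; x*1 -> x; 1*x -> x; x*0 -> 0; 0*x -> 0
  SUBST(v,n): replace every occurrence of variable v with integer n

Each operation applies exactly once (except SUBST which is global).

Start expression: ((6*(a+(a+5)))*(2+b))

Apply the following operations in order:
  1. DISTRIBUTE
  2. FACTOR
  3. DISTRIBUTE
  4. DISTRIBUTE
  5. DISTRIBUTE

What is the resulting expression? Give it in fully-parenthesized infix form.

Answer: ((((6*a)*2)+((6*(a+5))*2))+((6*(a+(a+5)))*b))

Derivation:
Start: ((6*(a+(a+5)))*(2+b))
Apply DISTRIBUTE at root (target: ((6*(a+(a+5)))*(2+b))): ((6*(a+(a+5)))*(2+b)) -> (((6*(a+(a+5)))*2)+((6*(a+(a+5)))*b))
Apply FACTOR at root (target: (((6*(a+(a+5)))*2)+((6*(a+(a+5)))*b))): (((6*(a+(a+5)))*2)+((6*(a+(a+5)))*b)) -> ((6*(a+(a+5)))*(2+b))
Apply DISTRIBUTE at root (target: ((6*(a+(a+5)))*(2+b))): ((6*(a+(a+5)))*(2+b)) -> (((6*(a+(a+5)))*2)+((6*(a+(a+5)))*b))
Apply DISTRIBUTE at LL (target: (6*(a+(a+5)))): (((6*(a+(a+5)))*2)+((6*(a+(a+5)))*b)) -> ((((6*a)+(6*(a+5)))*2)+((6*(a+(a+5)))*b))
Apply DISTRIBUTE at L (target: (((6*a)+(6*(a+5)))*2)): ((((6*a)+(6*(a+5)))*2)+((6*(a+(a+5)))*b)) -> ((((6*a)*2)+((6*(a+5))*2))+((6*(a+(a+5)))*b))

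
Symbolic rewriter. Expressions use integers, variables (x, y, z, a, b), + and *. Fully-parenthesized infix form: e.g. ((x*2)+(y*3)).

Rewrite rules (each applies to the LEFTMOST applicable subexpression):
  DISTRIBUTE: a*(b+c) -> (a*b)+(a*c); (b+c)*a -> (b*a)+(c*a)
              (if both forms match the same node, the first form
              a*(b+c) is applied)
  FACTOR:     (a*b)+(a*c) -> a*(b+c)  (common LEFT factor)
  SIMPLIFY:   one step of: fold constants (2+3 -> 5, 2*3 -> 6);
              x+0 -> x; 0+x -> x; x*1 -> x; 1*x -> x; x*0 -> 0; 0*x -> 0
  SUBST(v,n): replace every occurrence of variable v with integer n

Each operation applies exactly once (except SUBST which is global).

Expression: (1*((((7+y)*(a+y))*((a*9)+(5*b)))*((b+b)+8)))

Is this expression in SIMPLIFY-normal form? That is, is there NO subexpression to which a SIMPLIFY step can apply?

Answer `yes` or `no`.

Answer: no

Derivation:
Expression: (1*((((7+y)*(a+y))*((a*9)+(5*b)))*((b+b)+8)))
Scanning for simplifiable subexpressions (pre-order)...
  at root: (1*((((7+y)*(a+y))*((a*9)+(5*b)))*((b+b)+8))) (SIMPLIFIABLE)
  at R: ((((7+y)*(a+y))*((a*9)+(5*b)))*((b+b)+8)) (not simplifiable)
  at RL: (((7+y)*(a+y))*((a*9)+(5*b))) (not simplifiable)
  at RLL: ((7+y)*(a+y)) (not simplifiable)
  at RLLL: (7+y) (not simplifiable)
  at RLLR: (a+y) (not simplifiable)
  at RLR: ((a*9)+(5*b)) (not simplifiable)
  at RLRL: (a*9) (not simplifiable)
  at RLRR: (5*b) (not simplifiable)
  at RR: ((b+b)+8) (not simplifiable)
  at RRL: (b+b) (not simplifiable)
Found simplifiable subexpr at path root: (1*((((7+y)*(a+y))*((a*9)+(5*b)))*((b+b)+8)))
One SIMPLIFY step would give: ((((7+y)*(a+y))*((a*9)+(5*b)))*((b+b)+8))
-> NOT in normal form.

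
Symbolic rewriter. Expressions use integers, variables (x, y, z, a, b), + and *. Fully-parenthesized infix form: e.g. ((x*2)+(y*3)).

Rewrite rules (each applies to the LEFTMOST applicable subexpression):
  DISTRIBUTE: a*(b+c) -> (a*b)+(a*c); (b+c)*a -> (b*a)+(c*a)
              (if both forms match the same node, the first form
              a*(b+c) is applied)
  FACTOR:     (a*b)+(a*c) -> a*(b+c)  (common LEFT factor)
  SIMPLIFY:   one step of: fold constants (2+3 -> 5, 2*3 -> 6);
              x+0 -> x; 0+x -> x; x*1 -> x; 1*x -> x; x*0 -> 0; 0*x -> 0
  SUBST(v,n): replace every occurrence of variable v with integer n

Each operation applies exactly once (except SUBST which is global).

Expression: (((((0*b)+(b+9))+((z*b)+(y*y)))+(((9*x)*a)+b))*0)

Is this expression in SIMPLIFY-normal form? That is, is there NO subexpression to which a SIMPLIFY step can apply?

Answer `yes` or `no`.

Answer: no

Derivation:
Expression: (((((0*b)+(b+9))+((z*b)+(y*y)))+(((9*x)*a)+b))*0)
Scanning for simplifiable subexpressions (pre-order)...
  at root: (((((0*b)+(b+9))+((z*b)+(y*y)))+(((9*x)*a)+b))*0) (SIMPLIFIABLE)
  at L: ((((0*b)+(b+9))+((z*b)+(y*y)))+(((9*x)*a)+b)) (not simplifiable)
  at LL: (((0*b)+(b+9))+((z*b)+(y*y))) (not simplifiable)
  at LLL: ((0*b)+(b+9)) (not simplifiable)
  at LLLL: (0*b) (SIMPLIFIABLE)
  at LLLR: (b+9) (not simplifiable)
  at LLR: ((z*b)+(y*y)) (not simplifiable)
  at LLRL: (z*b) (not simplifiable)
  at LLRR: (y*y) (not simplifiable)
  at LR: (((9*x)*a)+b) (not simplifiable)
  at LRL: ((9*x)*a) (not simplifiable)
  at LRLL: (9*x) (not simplifiable)
Found simplifiable subexpr at path root: (((((0*b)+(b+9))+((z*b)+(y*y)))+(((9*x)*a)+b))*0)
One SIMPLIFY step would give: 0
-> NOT in normal form.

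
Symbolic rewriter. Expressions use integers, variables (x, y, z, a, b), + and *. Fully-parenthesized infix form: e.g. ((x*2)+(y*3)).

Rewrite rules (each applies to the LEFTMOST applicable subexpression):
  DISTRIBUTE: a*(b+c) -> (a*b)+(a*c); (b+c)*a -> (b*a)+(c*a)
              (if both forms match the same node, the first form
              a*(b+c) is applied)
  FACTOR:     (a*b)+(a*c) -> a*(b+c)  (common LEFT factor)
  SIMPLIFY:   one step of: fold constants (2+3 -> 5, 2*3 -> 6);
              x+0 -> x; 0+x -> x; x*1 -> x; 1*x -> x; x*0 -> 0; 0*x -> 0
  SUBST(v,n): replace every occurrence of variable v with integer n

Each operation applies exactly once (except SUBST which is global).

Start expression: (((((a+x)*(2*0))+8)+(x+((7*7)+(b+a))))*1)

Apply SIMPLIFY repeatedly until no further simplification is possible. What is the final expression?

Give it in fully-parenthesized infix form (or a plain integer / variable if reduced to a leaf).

Answer: (8+(x+(49+(b+a))))

Derivation:
Start: (((((a+x)*(2*0))+8)+(x+((7*7)+(b+a))))*1)
Step 1: at root: (((((a+x)*(2*0))+8)+(x+((7*7)+(b+a))))*1) -> ((((a+x)*(2*0))+8)+(x+((7*7)+(b+a)))); overall: (((((a+x)*(2*0))+8)+(x+((7*7)+(b+a))))*1) -> ((((a+x)*(2*0))+8)+(x+((7*7)+(b+a))))
Step 2: at LLR: (2*0) -> 0; overall: ((((a+x)*(2*0))+8)+(x+((7*7)+(b+a)))) -> ((((a+x)*0)+8)+(x+((7*7)+(b+a))))
Step 3: at LL: ((a+x)*0) -> 0; overall: ((((a+x)*0)+8)+(x+((7*7)+(b+a)))) -> ((0+8)+(x+((7*7)+(b+a))))
Step 4: at L: (0+8) -> 8; overall: ((0+8)+(x+((7*7)+(b+a)))) -> (8+(x+((7*7)+(b+a))))
Step 5: at RRL: (7*7) -> 49; overall: (8+(x+((7*7)+(b+a)))) -> (8+(x+(49+(b+a))))
Fixed point: (8+(x+(49+(b+a))))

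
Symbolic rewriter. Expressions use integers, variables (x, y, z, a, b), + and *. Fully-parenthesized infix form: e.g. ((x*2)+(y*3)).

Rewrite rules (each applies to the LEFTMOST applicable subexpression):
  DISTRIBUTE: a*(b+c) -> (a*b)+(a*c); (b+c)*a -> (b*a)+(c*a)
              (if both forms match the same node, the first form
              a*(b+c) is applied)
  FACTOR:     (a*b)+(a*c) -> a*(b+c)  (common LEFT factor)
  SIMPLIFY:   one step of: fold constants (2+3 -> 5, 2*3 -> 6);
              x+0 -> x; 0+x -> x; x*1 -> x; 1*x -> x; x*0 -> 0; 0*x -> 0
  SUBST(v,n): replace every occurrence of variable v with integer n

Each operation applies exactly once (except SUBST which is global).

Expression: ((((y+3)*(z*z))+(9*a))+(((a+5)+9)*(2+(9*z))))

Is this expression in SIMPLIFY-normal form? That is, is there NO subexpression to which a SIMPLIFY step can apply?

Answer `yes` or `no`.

Answer: yes

Derivation:
Expression: ((((y+3)*(z*z))+(9*a))+(((a+5)+9)*(2+(9*z))))
Scanning for simplifiable subexpressions (pre-order)...
  at root: ((((y+3)*(z*z))+(9*a))+(((a+5)+9)*(2+(9*z)))) (not simplifiable)
  at L: (((y+3)*(z*z))+(9*a)) (not simplifiable)
  at LL: ((y+3)*(z*z)) (not simplifiable)
  at LLL: (y+3) (not simplifiable)
  at LLR: (z*z) (not simplifiable)
  at LR: (9*a) (not simplifiable)
  at R: (((a+5)+9)*(2+(9*z))) (not simplifiable)
  at RL: ((a+5)+9) (not simplifiable)
  at RLL: (a+5) (not simplifiable)
  at RR: (2+(9*z)) (not simplifiable)
  at RRR: (9*z) (not simplifiable)
Result: no simplifiable subexpression found -> normal form.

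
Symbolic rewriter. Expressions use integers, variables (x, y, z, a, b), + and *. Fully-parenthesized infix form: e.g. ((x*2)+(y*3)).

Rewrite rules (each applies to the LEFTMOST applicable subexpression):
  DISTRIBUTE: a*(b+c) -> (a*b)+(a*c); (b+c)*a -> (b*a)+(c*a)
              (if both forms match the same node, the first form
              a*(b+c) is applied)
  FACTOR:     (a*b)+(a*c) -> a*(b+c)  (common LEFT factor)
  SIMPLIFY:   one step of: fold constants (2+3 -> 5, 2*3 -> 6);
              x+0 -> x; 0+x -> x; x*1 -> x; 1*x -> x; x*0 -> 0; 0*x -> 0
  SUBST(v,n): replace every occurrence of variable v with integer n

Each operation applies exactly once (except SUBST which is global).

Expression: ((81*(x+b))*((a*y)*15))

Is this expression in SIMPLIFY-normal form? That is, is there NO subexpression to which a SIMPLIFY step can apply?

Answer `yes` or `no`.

Expression: ((81*(x+b))*((a*y)*15))
Scanning for simplifiable subexpressions (pre-order)...
  at root: ((81*(x+b))*((a*y)*15)) (not simplifiable)
  at L: (81*(x+b)) (not simplifiable)
  at LR: (x+b) (not simplifiable)
  at R: ((a*y)*15) (not simplifiable)
  at RL: (a*y) (not simplifiable)
Result: no simplifiable subexpression found -> normal form.

Answer: yes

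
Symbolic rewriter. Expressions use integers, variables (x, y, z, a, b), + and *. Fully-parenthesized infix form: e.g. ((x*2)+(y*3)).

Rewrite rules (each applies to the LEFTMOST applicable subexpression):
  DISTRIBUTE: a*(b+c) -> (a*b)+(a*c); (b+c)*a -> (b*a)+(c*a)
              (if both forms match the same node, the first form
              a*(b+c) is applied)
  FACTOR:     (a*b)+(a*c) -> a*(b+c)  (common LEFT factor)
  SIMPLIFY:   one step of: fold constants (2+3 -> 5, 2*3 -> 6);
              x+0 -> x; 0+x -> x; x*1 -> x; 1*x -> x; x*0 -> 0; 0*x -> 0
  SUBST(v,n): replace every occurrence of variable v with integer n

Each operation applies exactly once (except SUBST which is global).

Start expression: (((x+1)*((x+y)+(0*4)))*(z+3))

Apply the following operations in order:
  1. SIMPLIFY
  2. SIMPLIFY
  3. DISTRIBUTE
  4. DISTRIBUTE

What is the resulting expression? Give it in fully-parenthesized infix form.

Answer: (((((x+1)*x)+((x+1)*y))*z)+(((x+1)*(x+y))*3))

Derivation:
Start: (((x+1)*((x+y)+(0*4)))*(z+3))
Apply SIMPLIFY at LRR (target: (0*4)): (((x+1)*((x+y)+(0*4)))*(z+3)) -> (((x+1)*((x+y)+0))*(z+3))
Apply SIMPLIFY at LR (target: ((x+y)+0)): (((x+1)*((x+y)+0))*(z+3)) -> (((x+1)*(x+y))*(z+3))
Apply DISTRIBUTE at root (target: (((x+1)*(x+y))*(z+3))): (((x+1)*(x+y))*(z+3)) -> ((((x+1)*(x+y))*z)+(((x+1)*(x+y))*3))
Apply DISTRIBUTE at LL (target: ((x+1)*(x+y))): ((((x+1)*(x+y))*z)+(((x+1)*(x+y))*3)) -> (((((x+1)*x)+((x+1)*y))*z)+(((x+1)*(x+y))*3))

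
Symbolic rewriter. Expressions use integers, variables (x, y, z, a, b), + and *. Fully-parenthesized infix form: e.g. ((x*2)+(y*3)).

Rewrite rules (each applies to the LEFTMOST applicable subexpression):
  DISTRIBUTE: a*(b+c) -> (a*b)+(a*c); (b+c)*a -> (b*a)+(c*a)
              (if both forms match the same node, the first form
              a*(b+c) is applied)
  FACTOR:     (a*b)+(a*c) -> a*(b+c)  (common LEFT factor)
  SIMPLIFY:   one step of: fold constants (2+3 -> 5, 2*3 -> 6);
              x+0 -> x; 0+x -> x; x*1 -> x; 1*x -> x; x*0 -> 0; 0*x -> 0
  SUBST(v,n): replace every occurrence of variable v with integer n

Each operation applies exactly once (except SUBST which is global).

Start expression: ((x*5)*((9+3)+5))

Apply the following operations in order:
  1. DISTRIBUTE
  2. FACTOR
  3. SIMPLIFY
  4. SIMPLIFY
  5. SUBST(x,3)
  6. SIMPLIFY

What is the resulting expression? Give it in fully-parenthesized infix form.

Answer: (15*17)

Derivation:
Start: ((x*5)*((9+3)+5))
Apply DISTRIBUTE at root (target: ((x*5)*((9+3)+5))): ((x*5)*((9+3)+5)) -> (((x*5)*(9+3))+((x*5)*5))
Apply FACTOR at root (target: (((x*5)*(9+3))+((x*5)*5))): (((x*5)*(9+3))+((x*5)*5)) -> ((x*5)*((9+3)+5))
Apply SIMPLIFY at RL (target: (9+3)): ((x*5)*((9+3)+5)) -> ((x*5)*(12+5))
Apply SIMPLIFY at R (target: (12+5)): ((x*5)*(12+5)) -> ((x*5)*17)
Apply SUBST(x,3): ((x*5)*17) -> ((3*5)*17)
Apply SIMPLIFY at L (target: (3*5)): ((3*5)*17) -> (15*17)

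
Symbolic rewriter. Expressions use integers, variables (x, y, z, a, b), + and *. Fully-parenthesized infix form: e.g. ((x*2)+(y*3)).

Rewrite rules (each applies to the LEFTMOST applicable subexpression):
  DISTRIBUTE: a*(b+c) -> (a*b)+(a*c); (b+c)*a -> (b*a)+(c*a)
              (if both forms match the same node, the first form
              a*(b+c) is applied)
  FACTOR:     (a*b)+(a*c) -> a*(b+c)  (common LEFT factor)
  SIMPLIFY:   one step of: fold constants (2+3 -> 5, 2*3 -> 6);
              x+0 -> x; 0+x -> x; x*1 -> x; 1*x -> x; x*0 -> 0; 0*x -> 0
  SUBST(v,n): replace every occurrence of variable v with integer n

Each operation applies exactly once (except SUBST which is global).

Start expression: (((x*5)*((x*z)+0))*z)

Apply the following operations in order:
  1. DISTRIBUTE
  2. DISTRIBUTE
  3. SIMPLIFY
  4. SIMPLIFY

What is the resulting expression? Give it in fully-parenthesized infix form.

Answer: ((((x*5)*(x*z))*z)+0)

Derivation:
Start: (((x*5)*((x*z)+0))*z)
Apply DISTRIBUTE at L (target: ((x*5)*((x*z)+0))): (((x*5)*((x*z)+0))*z) -> ((((x*5)*(x*z))+((x*5)*0))*z)
Apply DISTRIBUTE at root (target: ((((x*5)*(x*z))+((x*5)*0))*z)): ((((x*5)*(x*z))+((x*5)*0))*z) -> ((((x*5)*(x*z))*z)+(((x*5)*0)*z))
Apply SIMPLIFY at RL (target: ((x*5)*0)): ((((x*5)*(x*z))*z)+(((x*5)*0)*z)) -> ((((x*5)*(x*z))*z)+(0*z))
Apply SIMPLIFY at R (target: (0*z)): ((((x*5)*(x*z))*z)+(0*z)) -> ((((x*5)*(x*z))*z)+0)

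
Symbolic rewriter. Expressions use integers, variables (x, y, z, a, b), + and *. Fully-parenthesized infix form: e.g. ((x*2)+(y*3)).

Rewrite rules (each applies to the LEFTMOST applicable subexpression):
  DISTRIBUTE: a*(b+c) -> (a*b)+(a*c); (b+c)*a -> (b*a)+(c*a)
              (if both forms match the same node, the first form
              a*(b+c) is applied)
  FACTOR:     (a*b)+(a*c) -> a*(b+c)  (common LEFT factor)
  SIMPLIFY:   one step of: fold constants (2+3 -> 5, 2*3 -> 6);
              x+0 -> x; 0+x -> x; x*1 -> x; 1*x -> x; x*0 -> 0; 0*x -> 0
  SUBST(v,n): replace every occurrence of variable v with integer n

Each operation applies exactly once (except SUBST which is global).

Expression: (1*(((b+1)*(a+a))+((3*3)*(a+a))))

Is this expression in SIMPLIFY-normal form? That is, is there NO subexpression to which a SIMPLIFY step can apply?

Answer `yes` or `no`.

Expression: (1*(((b+1)*(a+a))+((3*3)*(a+a))))
Scanning for simplifiable subexpressions (pre-order)...
  at root: (1*(((b+1)*(a+a))+((3*3)*(a+a)))) (SIMPLIFIABLE)
  at R: (((b+1)*(a+a))+((3*3)*(a+a))) (not simplifiable)
  at RL: ((b+1)*(a+a)) (not simplifiable)
  at RLL: (b+1) (not simplifiable)
  at RLR: (a+a) (not simplifiable)
  at RR: ((3*3)*(a+a)) (not simplifiable)
  at RRL: (3*3) (SIMPLIFIABLE)
  at RRR: (a+a) (not simplifiable)
Found simplifiable subexpr at path root: (1*(((b+1)*(a+a))+((3*3)*(a+a))))
One SIMPLIFY step would give: (((b+1)*(a+a))+((3*3)*(a+a)))
-> NOT in normal form.

Answer: no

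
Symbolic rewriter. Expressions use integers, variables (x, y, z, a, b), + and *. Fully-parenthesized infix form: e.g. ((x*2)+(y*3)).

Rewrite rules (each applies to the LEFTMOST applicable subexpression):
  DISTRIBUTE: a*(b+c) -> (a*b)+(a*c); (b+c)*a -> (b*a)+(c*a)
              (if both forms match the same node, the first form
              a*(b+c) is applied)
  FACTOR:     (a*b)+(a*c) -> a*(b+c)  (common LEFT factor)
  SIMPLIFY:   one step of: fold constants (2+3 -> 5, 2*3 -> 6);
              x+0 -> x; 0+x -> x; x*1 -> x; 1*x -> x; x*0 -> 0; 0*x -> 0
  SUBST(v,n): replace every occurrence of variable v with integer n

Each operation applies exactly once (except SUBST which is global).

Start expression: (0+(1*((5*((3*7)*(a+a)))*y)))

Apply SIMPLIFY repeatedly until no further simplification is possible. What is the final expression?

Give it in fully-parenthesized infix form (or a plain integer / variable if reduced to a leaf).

Answer: ((5*(21*(a+a)))*y)

Derivation:
Start: (0+(1*((5*((3*7)*(a+a)))*y)))
Step 1: at root: (0+(1*((5*((3*7)*(a+a)))*y))) -> (1*((5*((3*7)*(a+a)))*y)); overall: (0+(1*((5*((3*7)*(a+a)))*y))) -> (1*((5*((3*7)*(a+a)))*y))
Step 2: at root: (1*((5*((3*7)*(a+a)))*y)) -> ((5*((3*7)*(a+a)))*y); overall: (1*((5*((3*7)*(a+a)))*y)) -> ((5*((3*7)*(a+a)))*y)
Step 3: at LRL: (3*7) -> 21; overall: ((5*((3*7)*(a+a)))*y) -> ((5*(21*(a+a)))*y)
Fixed point: ((5*(21*(a+a)))*y)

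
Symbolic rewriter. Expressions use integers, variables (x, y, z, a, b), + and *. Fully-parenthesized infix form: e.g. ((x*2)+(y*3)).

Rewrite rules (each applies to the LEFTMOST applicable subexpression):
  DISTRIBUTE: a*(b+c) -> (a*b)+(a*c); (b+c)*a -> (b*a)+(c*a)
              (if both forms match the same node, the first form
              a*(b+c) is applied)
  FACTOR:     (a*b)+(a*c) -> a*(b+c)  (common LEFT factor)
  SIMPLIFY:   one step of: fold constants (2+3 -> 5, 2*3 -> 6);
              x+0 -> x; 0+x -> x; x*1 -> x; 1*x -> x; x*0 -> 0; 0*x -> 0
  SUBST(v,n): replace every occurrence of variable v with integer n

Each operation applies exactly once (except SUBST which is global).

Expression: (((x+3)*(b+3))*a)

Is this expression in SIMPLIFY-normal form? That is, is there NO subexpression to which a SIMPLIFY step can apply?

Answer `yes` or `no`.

Expression: (((x+3)*(b+3))*a)
Scanning for simplifiable subexpressions (pre-order)...
  at root: (((x+3)*(b+3))*a) (not simplifiable)
  at L: ((x+3)*(b+3)) (not simplifiable)
  at LL: (x+3) (not simplifiable)
  at LR: (b+3) (not simplifiable)
Result: no simplifiable subexpression found -> normal form.

Answer: yes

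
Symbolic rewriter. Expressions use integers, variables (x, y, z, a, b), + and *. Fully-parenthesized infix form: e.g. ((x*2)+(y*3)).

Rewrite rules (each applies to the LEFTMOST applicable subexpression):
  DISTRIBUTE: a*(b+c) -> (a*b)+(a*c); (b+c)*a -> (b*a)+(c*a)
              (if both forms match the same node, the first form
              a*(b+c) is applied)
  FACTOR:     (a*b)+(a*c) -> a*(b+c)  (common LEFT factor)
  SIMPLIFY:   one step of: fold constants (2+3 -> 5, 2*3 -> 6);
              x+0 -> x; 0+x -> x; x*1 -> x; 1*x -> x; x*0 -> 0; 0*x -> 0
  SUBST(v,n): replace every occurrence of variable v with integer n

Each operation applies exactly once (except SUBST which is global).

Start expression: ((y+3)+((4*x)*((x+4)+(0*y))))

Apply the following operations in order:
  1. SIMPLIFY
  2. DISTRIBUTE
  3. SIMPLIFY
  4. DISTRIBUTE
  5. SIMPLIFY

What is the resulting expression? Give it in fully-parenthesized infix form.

Answer: ((y+3)+(((4*x)*x)+((4*x)*4)))

Derivation:
Start: ((y+3)+((4*x)*((x+4)+(0*y))))
Apply SIMPLIFY at RRR (target: (0*y)): ((y+3)+((4*x)*((x+4)+(0*y)))) -> ((y+3)+((4*x)*((x+4)+0)))
Apply DISTRIBUTE at R (target: ((4*x)*((x+4)+0))): ((y+3)+((4*x)*((x+4)+0))) -> ((y+3)+(((4*x)*(x+4))+((4*x)*0)))
Apply SIMPLIFY at RR (target: ((4*x)*0)): ((y+3)+(((4*x)*(x+4))+((4*x)*0))) -> ((y+3)+(((4*x)*(x+4))+0))
Apply DISTRIBUTE at RL (target: ((4*x)*(x+4))): ((y+3)+(((4*x)*(x+4))+0)) -> ((y+3)+((((4*x)*x)+((4*x)*4))+0))
Apply SIMPLIFY at R (target: ((((4*x)*x)+((4*x)*4))+0)): ((y+3)+((((4*x)*x)+((4*x)*4))+0)) -> ((y+3)+(((4*x)*x)+((4*x)*4)))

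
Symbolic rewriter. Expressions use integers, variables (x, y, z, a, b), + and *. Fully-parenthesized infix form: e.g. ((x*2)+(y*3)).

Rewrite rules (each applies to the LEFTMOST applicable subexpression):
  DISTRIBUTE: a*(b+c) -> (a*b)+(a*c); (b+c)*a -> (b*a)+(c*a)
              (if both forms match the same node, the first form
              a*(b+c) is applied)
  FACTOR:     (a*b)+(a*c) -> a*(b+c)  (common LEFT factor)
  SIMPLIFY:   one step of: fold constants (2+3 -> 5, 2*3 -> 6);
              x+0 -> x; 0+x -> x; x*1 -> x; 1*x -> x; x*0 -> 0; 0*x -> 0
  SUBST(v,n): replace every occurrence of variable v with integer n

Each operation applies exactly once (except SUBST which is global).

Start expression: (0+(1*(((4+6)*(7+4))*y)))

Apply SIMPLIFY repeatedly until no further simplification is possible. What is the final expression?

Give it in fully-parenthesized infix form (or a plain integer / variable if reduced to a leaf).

Start: (0+(1*(((4+6)*(7+4))*y)))
Step 1: at root: (0+(1*(((4+6)*(7+4))*y))) -> (1*(((4+6)*(7+4))*y)); overall: (0+(1*(((4+6)*(7+4))*y))) -> (1*(((4+6)*(7+4))*y))
Step 2: at root: (1*(((4+6)*(7+4))*y)) -> (((4+6)*(7+4))*y); overall: (1*(((4+6)*(7+4))*y)) -> (((4+6)*(7+4))*y)
Step 3: at LL: (4+6) -> 10; overall: (((4+6)*(7+4))*y) -> ((10*(7+4))*y)
Step 4: at LR: (7+4) -> 11; overall: ((10*(7+4))*y) -> ((10*11)*y)
Step 5: at L: (10*11) -> 110; overall: ((10*11)*y) -> (110*y)
Fixed point: (110*y)

Answer: (110*y)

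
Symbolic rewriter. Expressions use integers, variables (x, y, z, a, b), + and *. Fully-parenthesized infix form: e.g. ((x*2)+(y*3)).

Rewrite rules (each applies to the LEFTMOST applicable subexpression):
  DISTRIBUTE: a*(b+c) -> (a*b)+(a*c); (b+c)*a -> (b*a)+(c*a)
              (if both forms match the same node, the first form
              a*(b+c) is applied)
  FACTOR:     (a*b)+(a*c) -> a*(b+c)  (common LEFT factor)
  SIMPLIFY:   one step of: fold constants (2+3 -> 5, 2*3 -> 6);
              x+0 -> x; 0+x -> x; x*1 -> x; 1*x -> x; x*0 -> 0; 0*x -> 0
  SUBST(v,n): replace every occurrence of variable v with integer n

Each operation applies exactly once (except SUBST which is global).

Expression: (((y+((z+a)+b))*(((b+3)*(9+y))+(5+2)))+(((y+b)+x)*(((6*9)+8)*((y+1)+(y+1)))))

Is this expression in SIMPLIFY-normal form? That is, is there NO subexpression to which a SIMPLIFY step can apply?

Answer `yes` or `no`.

Answer: no

Derivation:
Expression: (((y+((z+a)+b))*(((b+3)*(9+y))+(5+2)))+(((y+b)+x)*(((6*9)+8)*((y+1)+(y+1)))))
Scanning for simplifiable subexpressions (pre-order)...
  at root: (((y+((z+a)+b))*(((b+3)*(9+y))+(5+2)))+(((y+b)+x)*(((6*9)+8)*((y+1)+(y+1))))) (not simplifiable)
  at L: ((y+((z+a)+b))*(((b+3)*(9+y))+(5+2))) (not simplifiable)
  at LL: (y+((z+a)+b)) (not simplifiable)
  at LLR: ((z+a)+b) (not simplifiable)
  at LLRL: (z+a) (not simplifiable)
  at LR: (((b+3)*(9+y))+(5+2)) (not simplifiable)
  at LRL: ((b+3)*(9+y)) (not simplifiable)
  at LRLL: (b+3) (not simplifiable)
  at LRLR: (9+y) (not simplifiable)
  at LRR: (5+2) (SIMPLIFIABLE)
  at R: (((y+b)+x)*(((6*9)+8)*((y+1)+(y+1)))) (not simplifiable)
  at RL: ((y+b)+x) (not simplifiable)
  at RLL: (y+b) (not simplifiable)
  at RR: (((6*9)+8)*((y+1)+(y+1))) (not simplifiable)
  at RRL: ((6*9)+8) (not simplifiable)
  at RRLL: (6*9) (SIMPLIFIABLE)
  at RRR: ((y+1)+(y+1)) (not simplifiable)
  at RRRL: (y+1) (not simplifiable)
  at RRRR: (y+1) (not simplifiable)
Found simplifiable subexpr at path LRR: (5+2)
One SIMPLIFY step would give: (((y+((z+a)+b))*(((b+3)*(9+y))+7))+(((y+b)+x)*(((6*9)+8)*((y+1)+(y+1)))))
-> NOT in normal form.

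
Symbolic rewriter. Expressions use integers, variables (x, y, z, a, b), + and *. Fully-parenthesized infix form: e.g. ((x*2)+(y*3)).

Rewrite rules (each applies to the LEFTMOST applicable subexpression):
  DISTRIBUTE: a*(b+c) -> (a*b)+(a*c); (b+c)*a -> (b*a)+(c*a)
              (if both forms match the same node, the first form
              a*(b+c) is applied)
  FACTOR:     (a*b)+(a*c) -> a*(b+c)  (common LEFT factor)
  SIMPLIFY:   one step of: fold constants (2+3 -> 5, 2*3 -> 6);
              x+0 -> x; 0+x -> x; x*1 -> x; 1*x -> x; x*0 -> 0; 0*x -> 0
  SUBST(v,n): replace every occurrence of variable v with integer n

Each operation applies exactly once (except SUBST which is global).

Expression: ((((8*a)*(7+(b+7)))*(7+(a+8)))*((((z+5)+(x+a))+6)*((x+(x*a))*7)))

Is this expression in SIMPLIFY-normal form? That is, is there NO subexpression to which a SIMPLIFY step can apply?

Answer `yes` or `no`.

Expression: ((((8*a)*(7+(b+7)))*(7+(a+8)))*((((z+5)+(x+a))+6)*((x+(x*a))*7)))
Scanning for simplifiable subexpressions (pre-order)...
  at root: ((((8*a)*(7+(b+7)))*(7+(a+8)))*((((z+5)+(x+a))+6)*((x+(x*a))*7))) (not simplifiable)
  at L: (((8*a)*(7+(b+7)))*(7+(a+8))) (not simplifiable)
  at LL: ((8*a)*(7+(b+7))) (not simplifiable)
  at LLL: (8*a) (not simplifiable)
  at LLR: (7+(b+7)) (not simplifiable)
  at LLRR: (b+7) (not simplifiable)
  at LR: (7+(a+8)) (not simplifiable)
  at LRR: (a+8) (not simplifiable)
  at R: ((((z+5)+(x+a))+6)*((x+(x*a))*7)) (not simplifiable)
  at RL: (((z+5)+(x+a))+6) (not simplifiable)
  at RLL: ((z+5)+(x+a)) (not simplifiable)
  at RLLL: (z+5) (not simplifiable)
  at RLLR: (x+a) (not simplifiable)
  at RR: ((x+(x*a))*7) (not simplifiable)
  at RRL: (x+(x*a)) (not simplifiable)
  at RRLR: (x*a) (not simplifiable)
Result: no simplifiable subexpression found -> normal form.

Answer: yes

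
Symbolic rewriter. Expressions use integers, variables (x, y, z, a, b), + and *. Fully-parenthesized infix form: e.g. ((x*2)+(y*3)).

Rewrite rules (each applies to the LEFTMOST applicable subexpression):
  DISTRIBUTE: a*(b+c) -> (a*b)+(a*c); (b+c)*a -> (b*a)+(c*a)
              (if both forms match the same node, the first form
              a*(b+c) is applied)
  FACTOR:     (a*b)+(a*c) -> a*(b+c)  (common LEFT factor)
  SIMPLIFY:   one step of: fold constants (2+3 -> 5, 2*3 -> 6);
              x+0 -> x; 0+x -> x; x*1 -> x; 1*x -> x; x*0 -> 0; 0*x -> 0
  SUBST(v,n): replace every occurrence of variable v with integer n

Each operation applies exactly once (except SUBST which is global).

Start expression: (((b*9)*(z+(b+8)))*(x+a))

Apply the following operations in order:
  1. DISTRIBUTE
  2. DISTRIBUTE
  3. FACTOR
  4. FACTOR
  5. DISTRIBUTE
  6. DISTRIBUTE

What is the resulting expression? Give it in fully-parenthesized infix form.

Answer: (((((b*9)*z)+((b*9)*(b+8)))*x)+(((b*9)*(z+(b+8)))*a))

Derivation:
Start: (((b*9)*(z+(b+8)))*(x+a))
Apply DISTRIBUTE at root (target: (((b*9)*(z+(b+8)))*(x+a))): (((b*9)*(z+(b+8)))*(x+a)) -> ((((b*9)*(z+(b+8)))*x)+(((b*9)*(z+(b+8)))*a))
Apply DISTRIBUTE at LL (target: ((b*9)*(z+(b+8)))): ((((b*9)*(z+(b+8)))*x)+(((b*9)*(z+(b+8)))*a)) -> (((((b*9)*z)+((b*9)*(b+8)))*x)+(((b*9)*(z+(b+8)))*a))
Apply FACTOR at LL (target: (((b*9)*z)+((b*9)*(b+8)))): (((((b*9)*z)+((b*9)*(b+8)))*x)+(((b*9)*(z+(b+8)))*a)) -> ((((b*9)*(z+(b+8)))*x)+(((b*9)*(z+(b+8)))*a))
Apply FACTOR at root (target: ((((b*9)*(z+(b+8)))*x)+(((b*9)*(z+(b+8)))*a))): ((((b*9)*(z+(b+8)))*x)+(((b*9)*(z+(b+8)))*a)) -> (((b*9)*(z+(b+8)))*(x+a))
Apply DISTRIBUTE at root (target: (((b*9)*(z+(b+8)))*(x+a))): (((b*9)*(z+(b+8)))*(x+a)) -> ((((b*9)*(z+(b+8)))*x)+(((b*9)*(z+(b+8)))*a))
Apply DISTRIBUTE at LL (target: ((b*9)*(z+(b+8)))): ((((b*9)*(z+(b+8)))*x)+(((b*9)*(z+(b+8)))*a)) -> (((((b*9)*z)+((b*9)*(b+8)))*x)+(((b*9)*(z+(b+8)))*a))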